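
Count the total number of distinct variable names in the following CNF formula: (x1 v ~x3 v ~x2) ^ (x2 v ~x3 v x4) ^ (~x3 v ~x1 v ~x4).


Identify each distinct variable in the formula.
Variables found: x1, x2, x3, x4.
Total distinct variables = 4.

4


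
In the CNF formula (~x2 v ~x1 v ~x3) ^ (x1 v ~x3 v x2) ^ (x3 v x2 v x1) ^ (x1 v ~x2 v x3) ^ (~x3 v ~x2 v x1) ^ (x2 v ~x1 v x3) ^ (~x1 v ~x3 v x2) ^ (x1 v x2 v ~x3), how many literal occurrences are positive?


Scan each clause for unnegated literals.
Clause 1: 0 positive; Clause 2: 2 positive; Clause 3: 3 positive; Clause 4: 2 positive; Clause 5: 1 positive; Clause 6: 2 positive; Clause 7: 1 positive; Clause 8: 2 positive.
Total positive literal occurrences = 13.

13


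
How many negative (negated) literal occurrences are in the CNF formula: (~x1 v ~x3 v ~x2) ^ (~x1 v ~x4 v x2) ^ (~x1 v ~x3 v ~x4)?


Scan each clause for negated literals.
Clause 1: 3 negative; Clause 2: 2 negative; Clause 3: 3 negative.
Total negative literal occurrences = 8.

8


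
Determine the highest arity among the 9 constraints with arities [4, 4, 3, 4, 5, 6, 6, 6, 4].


The arities are: 4, 4, 3, 4, 5, 6, 6, 6, 4.
Scan for the maximum value.
Maximum arity = 6.

6


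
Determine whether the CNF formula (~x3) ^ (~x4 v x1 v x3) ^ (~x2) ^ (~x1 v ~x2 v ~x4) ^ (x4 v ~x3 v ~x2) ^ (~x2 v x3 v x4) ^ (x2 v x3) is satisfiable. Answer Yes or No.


Check all 16 possible truth assignments.
Number of satisfying assignments found: 0.
The formula is unsatisfiable.

No


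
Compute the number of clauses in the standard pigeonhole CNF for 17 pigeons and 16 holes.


The PHP encoding has two parts:
1) At-least-one-hole clauses: 17 (one per pigeon, each with 16 literals).
2) At-most-one-pigeon-per-hole clauses: 16 holes * C(17,2) = 16 * 136 = 2176.
Total clauses = 17 + 2176 = 2193.

2193


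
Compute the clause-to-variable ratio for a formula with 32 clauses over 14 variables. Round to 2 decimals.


Clause-to-variable ratio = clauses / variables.
32 / 14 = 2.29.

2.29


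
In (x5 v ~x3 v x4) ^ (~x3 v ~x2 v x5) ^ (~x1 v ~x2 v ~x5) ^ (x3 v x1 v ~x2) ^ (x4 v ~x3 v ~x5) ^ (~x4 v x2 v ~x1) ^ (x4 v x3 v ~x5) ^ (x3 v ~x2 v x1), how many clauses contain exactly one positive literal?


A definite clause has exactly one positive literal.
Clause 1: 2 positive -> not definite
Clause 2: 1 positive -> definite
Clause 3: 0 positive -> not definite
Clause 4: 2 positive -> not definite
Clause 5: 1 positive -> definite
Clause 6: 1 positive -> definite
Clause 7: 2 positive -> not definite
Clause 8: 2 positive -> not definite
Definite clause count = 3.

3


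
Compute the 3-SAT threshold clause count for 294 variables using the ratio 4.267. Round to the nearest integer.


The 3-SAT phase transition occurs at approximately 4.267 clauses per variable.
m = 4.267 * 294 = 1254.498.
Rounded to nearest integer: 1254.

1254


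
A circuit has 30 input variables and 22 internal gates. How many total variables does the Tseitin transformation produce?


The Tseitin transformation introduces one auxiliary variable per gate.
Total variables = inputs + gates = 30 + 22 = 52.

52


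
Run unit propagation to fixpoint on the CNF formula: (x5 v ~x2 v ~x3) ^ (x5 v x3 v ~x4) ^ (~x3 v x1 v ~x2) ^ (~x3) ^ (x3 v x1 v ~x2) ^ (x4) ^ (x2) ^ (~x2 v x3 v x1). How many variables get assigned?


Unit propagation repeatedly assigns the literal in any unit clause, then simplifies.
Assignments in order: x3 = F, x4 = T, x5 = T, x2 = T, x1 = T.
No further unit clauses remain.
Total variables assigned = 5.

5


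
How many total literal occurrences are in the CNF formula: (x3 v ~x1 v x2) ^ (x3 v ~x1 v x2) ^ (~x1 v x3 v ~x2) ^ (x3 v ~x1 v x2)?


Clause lengths: 3, 3, 3, 3.
Sum = 3 + 3 + 3 + 3 = 12.

12


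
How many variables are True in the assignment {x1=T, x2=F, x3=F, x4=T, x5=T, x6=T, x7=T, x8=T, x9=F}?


The weight is the number of variables assigned True.
True variables: x1, x4, x5, x6, x7, x8.
Weight = 6.

6


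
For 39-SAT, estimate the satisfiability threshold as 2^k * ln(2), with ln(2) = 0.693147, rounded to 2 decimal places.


Using the asymptotic formula: threshold ~ 2^k * ln(2).
2^39 = 549755813888.
549755813888 * 0.693147 = 381061593129.03.

381061593129.03


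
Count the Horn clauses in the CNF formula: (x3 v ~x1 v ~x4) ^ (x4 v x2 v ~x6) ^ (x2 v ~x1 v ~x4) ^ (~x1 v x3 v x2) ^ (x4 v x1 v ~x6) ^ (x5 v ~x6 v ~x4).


A Horn clause has at most one positive literal.
Clause 1: 1 positive lit(s) -> Horn
Clause 2: 2 positive lit(s) -> not Horn
Clause 3: 1 positive lit(s) -> Horn
Clause 4: 2 positive lit(s) -> not Horn
Clause 5: 2 positive lit(s) -> not Horn
Clause 6: 1 positive lit(s) -> Horn
Total Horn clauses = 3.

3


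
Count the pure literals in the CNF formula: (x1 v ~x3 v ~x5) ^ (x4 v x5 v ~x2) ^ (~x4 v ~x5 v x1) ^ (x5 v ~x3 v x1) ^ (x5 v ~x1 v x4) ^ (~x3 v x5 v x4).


A pure literal appears in only one polarity across all clauses.
Pure literals: x2 (negative only), x3 (negative only).
Count = 2.

2


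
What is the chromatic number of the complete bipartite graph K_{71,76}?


K_{71,76} is bipartite by definition: the two parts are independent sets, with every edge crossing between them.
Color all vertices in one part with color 1 and all vertices in the other part with color 2.
Since the graph has at least one edge, one color does not suffice.
Chromatic number = 2.

2


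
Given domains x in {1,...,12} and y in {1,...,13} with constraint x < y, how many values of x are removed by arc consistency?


For the constraint x < y, x needs a supporting value in y's domain.
x can be at most 12 (one less than y's maximum).
Valid x values from domain: 12 out of 12.
Pruned = 12 - 12 = 0.

0


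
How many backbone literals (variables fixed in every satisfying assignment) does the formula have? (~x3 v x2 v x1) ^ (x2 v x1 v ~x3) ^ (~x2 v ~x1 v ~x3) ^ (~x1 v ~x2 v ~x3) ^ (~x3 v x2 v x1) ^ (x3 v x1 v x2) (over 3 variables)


Find all satisfying assignments: 5 model(s).
Check which variables have the same value in every model.
No variable is fixed across all models.
Backbone size = 0.

0


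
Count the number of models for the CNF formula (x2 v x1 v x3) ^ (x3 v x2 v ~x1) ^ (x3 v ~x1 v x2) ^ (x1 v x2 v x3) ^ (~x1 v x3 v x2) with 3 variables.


Enumerate all 8 truth assignments over 3 variables.
Test each against every clause.
Satisfying assignments found: 6.

6


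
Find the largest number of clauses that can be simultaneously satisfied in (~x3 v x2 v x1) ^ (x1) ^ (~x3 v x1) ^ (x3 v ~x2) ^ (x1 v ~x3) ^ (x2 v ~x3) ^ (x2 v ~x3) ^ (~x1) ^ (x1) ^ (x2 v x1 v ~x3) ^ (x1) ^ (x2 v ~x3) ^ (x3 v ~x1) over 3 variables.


Enumerate all 8 truth assignments.
For each, count how many of the 13 clauses are satisfied.
The formula is not fully satisfiable, so the maximum is below 13.
Maximum simultaneously satisfiable clauses = 12.

12


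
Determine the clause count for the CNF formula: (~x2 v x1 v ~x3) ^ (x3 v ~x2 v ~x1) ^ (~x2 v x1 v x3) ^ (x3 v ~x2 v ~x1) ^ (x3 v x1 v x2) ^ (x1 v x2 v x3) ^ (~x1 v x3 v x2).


Each group enclosed in parentheses joined by ^ is one clause.
Counting the conjuncts: 7 clauses.

7


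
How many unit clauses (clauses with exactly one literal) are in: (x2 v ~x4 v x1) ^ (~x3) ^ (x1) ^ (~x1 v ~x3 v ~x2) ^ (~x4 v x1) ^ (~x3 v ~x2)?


A unit clause contains exactly one literal.
Unit clauses found: (~x3), (x1).
Count = 2.

2


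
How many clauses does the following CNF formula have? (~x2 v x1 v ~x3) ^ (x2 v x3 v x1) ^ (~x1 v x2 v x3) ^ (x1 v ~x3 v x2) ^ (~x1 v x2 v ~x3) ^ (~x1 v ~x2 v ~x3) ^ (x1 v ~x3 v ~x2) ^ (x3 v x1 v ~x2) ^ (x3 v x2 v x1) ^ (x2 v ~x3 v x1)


Each group enclosed in parentheses joined by ^ is one clause.
Counting the conjuncts: 10 clauses.

10


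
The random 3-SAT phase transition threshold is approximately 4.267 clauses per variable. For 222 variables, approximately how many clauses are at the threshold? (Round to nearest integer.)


The 3-SAT phase transition occurs at approximately 4.267 clauses per variable.
m = 4.267 * 222 = 947.274.
Rounded to nearest integer: 947.

947


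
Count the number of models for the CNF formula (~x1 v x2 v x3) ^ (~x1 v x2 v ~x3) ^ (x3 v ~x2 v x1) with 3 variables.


Enumerate all 8 truth assignments over 3 variables.
Test each against every clause.
Satisfying assignments found: 5.

5


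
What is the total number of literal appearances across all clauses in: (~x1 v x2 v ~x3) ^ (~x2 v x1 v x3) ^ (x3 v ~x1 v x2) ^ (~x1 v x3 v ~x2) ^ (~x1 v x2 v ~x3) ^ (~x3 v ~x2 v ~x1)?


Clause lengths: 3, 3, 3, 3, 3, 3.
Sum = 3 + 3 + 3 + 3 + 3 + 3 = 18.

18


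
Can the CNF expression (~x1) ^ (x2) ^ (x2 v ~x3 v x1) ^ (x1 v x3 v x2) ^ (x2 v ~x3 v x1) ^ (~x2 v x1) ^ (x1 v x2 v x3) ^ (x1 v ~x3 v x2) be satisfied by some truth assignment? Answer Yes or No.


Check all 8 possible truth assignments.
Number of satisfying assignments found: 0.
The formula is unsatisfiable.

No


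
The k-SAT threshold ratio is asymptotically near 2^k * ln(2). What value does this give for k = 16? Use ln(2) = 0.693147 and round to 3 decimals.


Using the asymptotic formula: threshold ~ 2^k * ln(2).
2^16 = 65536.
65536 * 0.693147 = 45426.082.

45426.082


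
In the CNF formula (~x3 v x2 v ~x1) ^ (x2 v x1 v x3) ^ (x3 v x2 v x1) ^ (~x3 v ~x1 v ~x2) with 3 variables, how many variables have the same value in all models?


Find all satisfying assignments: 5 model(s).
Check which variables have the same value in every model.
No variable is fixed across all models.
Backbone size = 0.

0


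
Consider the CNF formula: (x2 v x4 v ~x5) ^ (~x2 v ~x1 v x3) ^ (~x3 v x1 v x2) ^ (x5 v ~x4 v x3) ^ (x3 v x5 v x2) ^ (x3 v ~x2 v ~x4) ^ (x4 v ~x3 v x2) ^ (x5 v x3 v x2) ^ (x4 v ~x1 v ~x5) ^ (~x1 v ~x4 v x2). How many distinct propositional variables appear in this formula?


Identify each distinct variable in the formula.
Variables found: x1, x2, x3, x4, x5.
Total distinct variables = 5.

5


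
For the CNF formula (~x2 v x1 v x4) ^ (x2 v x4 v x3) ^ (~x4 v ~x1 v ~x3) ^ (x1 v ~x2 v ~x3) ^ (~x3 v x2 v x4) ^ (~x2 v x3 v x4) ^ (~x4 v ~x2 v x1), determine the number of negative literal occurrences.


Scan each clause for negated literals.
Clause 1: 1 negative; Clause 2: 0 negative; Clause 3: 3 negative; Clause 4: 2 negative; Clause 5: 1 negative; Clause 6: 1 negative; Clause 7: 2 negative.
Total negative literal occurrences = 10.

10


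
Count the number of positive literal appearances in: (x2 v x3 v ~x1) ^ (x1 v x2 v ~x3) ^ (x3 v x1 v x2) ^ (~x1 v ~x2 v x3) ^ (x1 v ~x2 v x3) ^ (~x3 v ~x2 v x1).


Scan each clause for unnegated literals.
Clause 1: 2 positive; Clause 2: 2 positive; Clause 3: 3 positive; Clause 4: 1 positive; Clause 5: 2 positive; Clause 6: 1 positive.
Total positive literal occurrences = 11.

11


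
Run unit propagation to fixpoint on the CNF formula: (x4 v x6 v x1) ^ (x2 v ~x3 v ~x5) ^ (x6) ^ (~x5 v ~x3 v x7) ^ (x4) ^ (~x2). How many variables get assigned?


Unit propagation repeatedly assigns the literal in any unit clause, then simplifies.
Assignments in order: x6 = T, x4 = T, x2 = F.
No further unit clauses remain.
Total variables assigned = 3.

3


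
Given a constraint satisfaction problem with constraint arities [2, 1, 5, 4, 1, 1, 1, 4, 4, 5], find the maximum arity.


The arities are: 2, 1, 5, 4, 1, 1, 1, 4, 4, 5.
Scan for the maximum value.
Maximum arity = 5.

5


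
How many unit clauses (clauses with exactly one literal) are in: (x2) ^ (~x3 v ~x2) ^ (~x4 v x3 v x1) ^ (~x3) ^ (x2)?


A unit clause contains exactly one literal.
Unit clauses found: (x2), (~x3), (x2).
Count = 3.

3


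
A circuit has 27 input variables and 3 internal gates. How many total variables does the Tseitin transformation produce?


The Tseitin transformation introduces one auxiliary variable per gate.
Total variables = inputs + gates = 27 + 3 = 30.

30


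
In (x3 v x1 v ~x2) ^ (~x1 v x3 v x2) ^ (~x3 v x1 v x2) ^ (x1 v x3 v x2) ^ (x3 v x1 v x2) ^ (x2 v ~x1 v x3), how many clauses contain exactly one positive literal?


A definite clause has exactly one positive literal.
Clause 1: 2 positive -> not definite
Clause 2: 2 positive -> not definite
Clause 3: 2 positive -> not definite
Clause 4: 3 positive -> not definite
Clause 5: 3 positive -> not definite
Clause 6: 2 positive -> not definite
Definite clause count = 0.

0


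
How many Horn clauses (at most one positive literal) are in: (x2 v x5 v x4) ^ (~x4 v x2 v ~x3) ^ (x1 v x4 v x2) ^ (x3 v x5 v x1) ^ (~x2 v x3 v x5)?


A Horn clause has at most one positive literal.
Clause 1: 3 positive lit(s) -> not Horn
Clause 2: 1 positive lit(s) -> Horn
Clause 3: 3 positive lit(s) -> not Horn
Clause 4: 3 positive lit(s) -> not Horn
Clause 5: 2 positive lit(s) -> not Horn
Total Horn clauses = 1.

1


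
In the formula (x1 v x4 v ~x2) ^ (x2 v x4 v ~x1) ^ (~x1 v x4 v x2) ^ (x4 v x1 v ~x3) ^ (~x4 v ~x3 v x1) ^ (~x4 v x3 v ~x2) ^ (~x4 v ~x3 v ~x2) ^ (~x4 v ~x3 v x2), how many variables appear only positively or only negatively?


A pure literal appears in only one polarity across all clauses.
No pure literals found.
Count = 0.

0


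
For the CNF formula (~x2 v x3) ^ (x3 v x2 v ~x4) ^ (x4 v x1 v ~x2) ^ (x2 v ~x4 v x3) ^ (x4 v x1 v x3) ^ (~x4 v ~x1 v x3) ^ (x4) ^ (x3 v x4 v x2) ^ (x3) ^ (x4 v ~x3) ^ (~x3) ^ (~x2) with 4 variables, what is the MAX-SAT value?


Enumerate all 16 truth assignments.
For each, count how many of the 12 clauses are satisfied.
The formula is not fully satisfiable, so the maximum is below 12.
Maximum simultaneously satisfiable clauses = 11.

11


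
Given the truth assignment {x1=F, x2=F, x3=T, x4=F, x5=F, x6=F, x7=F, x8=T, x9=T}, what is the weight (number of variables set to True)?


The weight is the number of variables assigned True.
True variables: x3, x8, x9.
Weight = 3.

3


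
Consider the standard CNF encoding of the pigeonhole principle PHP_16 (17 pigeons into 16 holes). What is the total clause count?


The PHP encoding has two parts:
1) At-least-one-hole clauses: 17 (one per pigeon, each with 16 literals).
2) At-most-one-pigeon-per-hole clauses: 16 holes * C(17,2) = 16 * 136 = 2176.
Total clauses = 17 + 2176 = 2193.

2193


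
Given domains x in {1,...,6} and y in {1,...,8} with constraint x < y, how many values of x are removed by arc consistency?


For the constraint x < y, x needs a supporting value in y's domain.
x can be at most 7 (one less than y's maximum).
Valid x values from domain: 6 out of 6.
Pruned = 6 - 6 = 0.

0


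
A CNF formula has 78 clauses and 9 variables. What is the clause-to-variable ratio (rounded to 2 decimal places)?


Clause-to-variable ratio = clauses / variables.
78 / 9 = 8.67.

8.67


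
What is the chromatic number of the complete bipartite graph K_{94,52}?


K_{94,52} is bipartite by definition: the two parts are independent sets, with every edge crossing between them.
Color all vertices in one part with color 1 and all vertices in the other part with color 2.
Since the graph has at least one edge, one color does not suffice.
Chromatic number = 2.

2


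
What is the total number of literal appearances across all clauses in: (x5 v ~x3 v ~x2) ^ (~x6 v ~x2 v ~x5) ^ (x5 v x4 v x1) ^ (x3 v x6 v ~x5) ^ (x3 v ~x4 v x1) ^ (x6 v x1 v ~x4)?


Clause lengths: 3, 3, 3, 3, 3, 3.
Sum = 3 + 3 + 3 + 3 + 3 + 3 = 18.

18


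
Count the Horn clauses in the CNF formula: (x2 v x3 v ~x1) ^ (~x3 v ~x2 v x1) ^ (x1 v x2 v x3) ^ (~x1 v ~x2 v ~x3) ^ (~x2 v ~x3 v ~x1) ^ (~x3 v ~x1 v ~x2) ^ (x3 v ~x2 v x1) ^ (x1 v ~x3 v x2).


A Horn clause has at most one positive literal.
Clause 1: 2 positive lit(s) -> not Horn
Clause 2: 1 positive lit(s) -> Horn
Clause 3: 3 positive lit(s) -> not Horn
Clause 4: 0 positive lit(s) -> Horn
Clause 5: 0 positive lit(s) -> Horn
Clause 6: 0 positive lit(s) -> Horn
Clause 7: 2 positive lit(s) -> not Horn
Clause 8: 2 positive lit(s) -> not Horn
Total Horn clauses = 4.

4


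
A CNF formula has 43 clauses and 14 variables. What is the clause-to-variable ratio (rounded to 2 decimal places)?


Clause-to-variable ratio = clauses / variables.
43 / 14 = 3.07.

3.07


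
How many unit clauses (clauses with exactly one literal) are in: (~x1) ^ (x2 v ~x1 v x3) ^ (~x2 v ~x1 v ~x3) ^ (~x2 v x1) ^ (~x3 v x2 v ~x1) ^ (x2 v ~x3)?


A unit clause contains exactly one literal.
Unit clauses found: (~x1).
Count = 1.

1


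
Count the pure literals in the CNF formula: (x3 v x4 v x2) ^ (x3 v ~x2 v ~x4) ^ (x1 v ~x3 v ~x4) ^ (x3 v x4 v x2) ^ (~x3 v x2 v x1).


A pure literal appears in only one polarity across all clauses.
Pure literals: x1 (positive only).
Count = 1.

1


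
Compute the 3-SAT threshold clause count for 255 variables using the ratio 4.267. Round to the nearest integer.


The 3-SAT phase transition occurs at approximately 4.267 clauses per variable.
m = 4.267 * 255 = 1088.085.
Rounded to nearest integer: 1088.

1088


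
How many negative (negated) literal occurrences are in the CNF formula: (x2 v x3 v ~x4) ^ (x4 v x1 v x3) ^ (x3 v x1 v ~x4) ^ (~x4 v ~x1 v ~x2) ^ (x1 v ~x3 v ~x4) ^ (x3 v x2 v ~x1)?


Scan each clause for negated literals.
Clause 1: 1 negative; Clause 2: 0 negative; Clause 3: 1 negative; Clause 4: 3 negative; Clause 5: 2 negative; Clause 6: 1 negative.
Total negative literal occurrences = 8.

8


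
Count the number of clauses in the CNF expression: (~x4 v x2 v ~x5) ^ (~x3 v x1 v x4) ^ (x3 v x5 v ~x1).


Each group enclosed in parentheses joined by ^ is one clause.
Counting the conjuncts: 3 clauses.

3


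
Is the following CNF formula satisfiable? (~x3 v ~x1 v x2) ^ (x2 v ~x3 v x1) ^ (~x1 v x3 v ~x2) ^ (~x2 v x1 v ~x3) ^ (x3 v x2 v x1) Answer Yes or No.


Check all 8 possible truth assignments.
Number of satisfying assignments found: 3.
The formula is satisfiable.

Yes


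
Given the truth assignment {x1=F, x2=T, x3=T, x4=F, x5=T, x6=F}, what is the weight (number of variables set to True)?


The weight is the number of variables assigned True.
True variables: x2, x3, x5.
Weight = 3.

3


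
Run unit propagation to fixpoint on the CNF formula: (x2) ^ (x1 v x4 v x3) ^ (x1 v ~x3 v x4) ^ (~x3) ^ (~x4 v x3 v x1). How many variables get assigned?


Unit propagation repeatedly assigns the literal in any unit clause, then simplifies.
Assignments in order: x2 = T, x3 = F.
No further unit clauses remain.
Total variables assigned = 2.

2


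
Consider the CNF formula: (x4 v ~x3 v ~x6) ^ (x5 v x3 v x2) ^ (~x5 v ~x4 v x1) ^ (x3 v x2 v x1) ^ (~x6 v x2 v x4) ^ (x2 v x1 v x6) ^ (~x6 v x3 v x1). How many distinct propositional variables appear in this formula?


Identify each distinct variable in the formula.
Variables found: x1, x2, x3, x4, x5, x6.
Total distinct variables = 6.

6


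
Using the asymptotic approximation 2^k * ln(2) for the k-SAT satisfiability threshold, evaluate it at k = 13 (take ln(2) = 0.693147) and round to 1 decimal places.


Using the asymptotic formula: threshold ~ 2^k * ln(2).
2^13 = 8192.
8192 * 0.693147 = 5678.3.

5678.3


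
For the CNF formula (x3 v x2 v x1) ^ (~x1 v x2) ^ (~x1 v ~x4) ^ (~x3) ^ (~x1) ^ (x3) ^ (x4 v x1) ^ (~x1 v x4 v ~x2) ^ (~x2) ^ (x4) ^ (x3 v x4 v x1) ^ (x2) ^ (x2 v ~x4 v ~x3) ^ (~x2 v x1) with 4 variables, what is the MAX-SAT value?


Enumerate all 16 truth assignments.
For each, count how many of the 14 clauses are satisfied.
The formula is not fully satisfiable, so the maximum is below 14.
Maximum simultaneously satisfiable clauses = 11.

11


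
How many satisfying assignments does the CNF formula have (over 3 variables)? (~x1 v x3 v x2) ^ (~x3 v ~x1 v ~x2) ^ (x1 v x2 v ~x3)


Enumerate all 8 truth assignments over 3 variables.
Test each against every clause.
Satisfying assignments found: 5.

5


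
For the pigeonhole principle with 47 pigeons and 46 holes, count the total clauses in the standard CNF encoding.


The PHP encoding has two parts:
1) At-least-one-hole clauses: 47 (one per pigeon, each with 46 literals).
2) At-most-one-pigeon-per-hole clauses: 46 holes * C(47,2) = 46 * 1081 = 49726.
Total clauses = 47 + 49726 = 49773.

49773


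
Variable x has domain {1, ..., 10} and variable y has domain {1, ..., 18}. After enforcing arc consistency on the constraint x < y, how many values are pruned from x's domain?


For the constraint x < y, x needs a supporting value in y's domain.
x can be at most 17 (one less than y's maximum).
Valid x values from domain: 10 out of 10.
Pruned = 10 - 10 = 0.

0


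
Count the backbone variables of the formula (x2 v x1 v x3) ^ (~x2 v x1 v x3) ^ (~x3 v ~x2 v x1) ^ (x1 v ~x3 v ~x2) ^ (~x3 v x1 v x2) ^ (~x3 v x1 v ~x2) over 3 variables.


Find all satisfying assignments: 4 model(s).
Check which variables have the same value in every model.
Fixed variables: x1=T.
Backbone size = 1.

1


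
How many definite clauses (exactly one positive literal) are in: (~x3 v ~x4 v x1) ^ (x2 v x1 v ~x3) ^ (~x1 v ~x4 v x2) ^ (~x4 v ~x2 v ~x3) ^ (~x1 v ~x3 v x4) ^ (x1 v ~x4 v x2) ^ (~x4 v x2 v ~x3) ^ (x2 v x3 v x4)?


A definite clause has exactly one positive literal.
Clause 1: 1 positive -> definite
Clause 2: 2 positive -> not definite
Clause 3: 1 positive -> definite
Clause 4: 0 positive -> not definite
Clause 5: 1 positive -> definite
Clause 6: 2 positive -> not definite
Clause 7: 1 positive -> definite
Clause 8: 3 positive -> not definite
Definite clause count = 4.

4


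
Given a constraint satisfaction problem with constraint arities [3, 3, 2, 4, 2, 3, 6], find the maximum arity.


The arities are: 3, 3, 2, 4, 2, 3, 6.
Scan for the maximum value.
Maximum arity = 6.

6


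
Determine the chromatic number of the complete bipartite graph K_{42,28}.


K_{42,28} is bipartite by definition: the two parts are independent sets, with every edge crossing between them.
Color all vertices in one part with color 1 and all vertices in the other part with color 2.
Since the graph has at least one edge, one color does not suffice.
Chromatic number = 2.

2


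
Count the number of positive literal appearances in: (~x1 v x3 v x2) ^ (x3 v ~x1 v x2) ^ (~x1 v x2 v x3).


Scan each clause for unnegated literals.
Clause 1: 2 positive; Clause 2: 2 positive; Clause 3: 2 positive.
Total positive literal occurrences = 6.

6


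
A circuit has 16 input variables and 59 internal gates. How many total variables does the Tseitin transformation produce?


The Tseitin transformation introduces one auxiliary variable per gate.
Total variables = inputs + gates = 16 + 59 = 75.

75


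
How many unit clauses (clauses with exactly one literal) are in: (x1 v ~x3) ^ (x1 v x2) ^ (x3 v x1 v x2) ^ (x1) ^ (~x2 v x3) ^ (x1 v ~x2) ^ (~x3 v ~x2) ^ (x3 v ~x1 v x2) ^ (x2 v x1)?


A unit clause contains exactly one literal.
Unit clauses found: (x1).
Count = 1.

1


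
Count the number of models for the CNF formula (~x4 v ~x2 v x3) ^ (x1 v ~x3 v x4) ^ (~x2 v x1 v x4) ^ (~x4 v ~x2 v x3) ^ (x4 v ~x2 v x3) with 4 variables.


Enumerate all 16 truth assignments over 4 variables.
Test each against every clause.
Satisfying assignments found: 10.

10


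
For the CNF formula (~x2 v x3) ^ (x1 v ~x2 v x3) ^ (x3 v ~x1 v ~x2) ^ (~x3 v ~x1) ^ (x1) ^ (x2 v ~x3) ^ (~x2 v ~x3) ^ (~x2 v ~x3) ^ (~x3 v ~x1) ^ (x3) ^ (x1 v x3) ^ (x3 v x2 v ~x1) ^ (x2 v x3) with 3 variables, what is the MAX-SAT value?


Enumerate all 8 truth assignments.
For each, count how many of the 13 clauses are satisfied.
The formula is not fully satisfiable, so the maximum is below 13.
Maximum simultaneously satisfiable clauses = 11.

11


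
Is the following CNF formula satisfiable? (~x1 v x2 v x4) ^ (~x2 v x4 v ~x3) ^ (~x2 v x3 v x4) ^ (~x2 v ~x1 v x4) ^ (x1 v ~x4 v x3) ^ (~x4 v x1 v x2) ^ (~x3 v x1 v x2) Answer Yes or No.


Check all 16 possible truth assignments.
Number of satisfying assignments found: 6.
The formula is satisfiable.

Yes


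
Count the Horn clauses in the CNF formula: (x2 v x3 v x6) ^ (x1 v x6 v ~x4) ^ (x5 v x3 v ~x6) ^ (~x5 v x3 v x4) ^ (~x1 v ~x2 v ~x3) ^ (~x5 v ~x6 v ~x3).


A Horn clause has at most one positive literal.
Clause 1: 3 positive lit(s) -> not Horn
Clause 2: 2 positive lit(s) -> not Horn
Clause 3: 2 positive lit(s) -> not Horn
Clause 4: 2 positive lit(s) -> not Horn
Clause 5: 0 positive lit(s) -> Horn
Clause 6: 0 positive lit(s) -> Horn
Total Horn clauses = 2.

2


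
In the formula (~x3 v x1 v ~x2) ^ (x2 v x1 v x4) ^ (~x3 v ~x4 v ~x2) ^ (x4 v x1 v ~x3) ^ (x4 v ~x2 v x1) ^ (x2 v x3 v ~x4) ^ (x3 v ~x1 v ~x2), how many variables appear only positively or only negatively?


A pure literal appears in only one polarity across all clauses.
No pure literals found.
Count = 0.

0


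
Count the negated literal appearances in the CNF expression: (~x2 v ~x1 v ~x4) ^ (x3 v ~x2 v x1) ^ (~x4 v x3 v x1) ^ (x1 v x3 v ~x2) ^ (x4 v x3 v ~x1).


Scan each clause for negated literals.
Clause 1: 3 negative; Clause 2: 1 negative; Clause 3: 1 negative; Clause 4: 1 negative; Clause 5: 1 negative.
Total negative literal occurrences = 7.

7


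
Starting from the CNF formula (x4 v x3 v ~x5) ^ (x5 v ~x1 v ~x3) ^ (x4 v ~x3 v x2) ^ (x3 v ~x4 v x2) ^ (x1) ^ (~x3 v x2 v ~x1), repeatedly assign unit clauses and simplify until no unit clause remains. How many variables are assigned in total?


Unit propagation repeatedly assigns the literal in any unit clause, then simplifies.
Assignments in order: x1 = T.
No further unit clauses remain.
Total variables assigned = 1.

1


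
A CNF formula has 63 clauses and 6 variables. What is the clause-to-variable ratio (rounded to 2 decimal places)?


Clause-to-variable ratio = clauses / variables.
63 / 6 = 10.5.

10.5


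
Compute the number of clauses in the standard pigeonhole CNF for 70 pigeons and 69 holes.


The PHP encoding has two parts:
1) At-least-one-hole clauses: 70 (one per pigeon, each with 69 literals).
2) At-most-one-pigeon-per-hole clauses: 69 holes * C(70,2) = 69 * 2415 = 166635.
Total clauses = 70 + 166635 = 166705.

166705


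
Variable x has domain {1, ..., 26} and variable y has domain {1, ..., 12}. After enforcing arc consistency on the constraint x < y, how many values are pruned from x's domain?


For the constraint x < y, x needs a supporting value in y's domain.
x can be at most 11 (one less than y's maximum).
Valid x values from domain: 11 out of 26.
Pruned = 26 - 11 = 15.

15


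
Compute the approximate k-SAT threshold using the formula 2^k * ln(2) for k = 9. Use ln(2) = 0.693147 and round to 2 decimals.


Using the asymptotic formula: threshold ~ 2^k * ln(2).
2^9 = 512.
512 * 0.693147 = 354.89.

354.89


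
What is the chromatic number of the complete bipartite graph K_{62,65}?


K_{62,65} is bipartite by definition: the two parts are independent sets, with every edge crossing between them.
Color all vertices in one part with color 1 and all vertices in the other part with color 2.
Since the graph has at least one edge, one color does not suffice.
Chromatic number = 2.

2


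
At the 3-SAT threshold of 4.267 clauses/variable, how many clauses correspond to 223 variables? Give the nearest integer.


The 3-SAT phase transition occurs at approximately 4.267 clauses per variable.
m = 4.267 * 223 = 951.541.
Rounded to nearest integer: 952.

952


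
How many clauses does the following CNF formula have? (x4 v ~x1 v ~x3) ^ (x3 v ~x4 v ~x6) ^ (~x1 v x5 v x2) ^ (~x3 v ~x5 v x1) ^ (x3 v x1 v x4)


Each group enclosed in parentheses joined by ^ is one clause.
Counting the conjuncts: 5 clauses.

5


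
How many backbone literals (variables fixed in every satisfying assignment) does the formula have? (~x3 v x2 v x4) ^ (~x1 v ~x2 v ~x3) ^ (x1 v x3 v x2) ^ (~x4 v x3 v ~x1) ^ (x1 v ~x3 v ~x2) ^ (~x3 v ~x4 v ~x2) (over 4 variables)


Find all satisfying assignments: 6 model(s).
Check which variables have the same value in every model.
No variable is fixed across all models.
Backbone size = 0.

0


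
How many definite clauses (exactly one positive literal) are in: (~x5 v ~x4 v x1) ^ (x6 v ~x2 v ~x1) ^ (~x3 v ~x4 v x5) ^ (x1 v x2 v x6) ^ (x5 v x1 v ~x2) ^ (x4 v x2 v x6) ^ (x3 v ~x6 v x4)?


A definite clause has exactly one positive literal.
Clause 1: 1 positive -> definite
Clause 2: 1 positive -> definite
Clause 3: 1 positive -> definite
Clause 4: 3 positive -> not definite
Clause 5: 2 positive -> not definite
Clause 6: 3 positive -> not definite
Clause 7: 2 positive -> not definite
Definite clause count = 3.

3


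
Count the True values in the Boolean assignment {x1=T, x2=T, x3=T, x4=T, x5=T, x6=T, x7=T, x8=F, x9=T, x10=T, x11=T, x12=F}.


The weight is the number of variables assigned True.
True variables: x1, x2, x3, x4, x5, x6, x7, x9, x10, x11.
Weight = 10.

10


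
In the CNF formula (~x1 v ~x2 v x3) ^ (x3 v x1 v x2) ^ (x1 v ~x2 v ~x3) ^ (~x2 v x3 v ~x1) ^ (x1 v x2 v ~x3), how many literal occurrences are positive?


Scan each clause for unnegated literals.
Clause 1: 1 positive; Clause 2: 3 positive; Clause 3: 1 positive; Clause 4: 1 positive; Clause 5: 2 positive.
Total positive literal occurrences = 8.

8


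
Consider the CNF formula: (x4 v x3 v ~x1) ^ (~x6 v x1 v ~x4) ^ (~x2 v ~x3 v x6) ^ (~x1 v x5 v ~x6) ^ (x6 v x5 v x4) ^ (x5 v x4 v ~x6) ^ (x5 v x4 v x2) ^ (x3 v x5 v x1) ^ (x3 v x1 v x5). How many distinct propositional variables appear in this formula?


Identify each distinct variable in the formula.
Variables found: x1, x2, x3, x4, x5, x6.
Total distinct variables = 6.

6


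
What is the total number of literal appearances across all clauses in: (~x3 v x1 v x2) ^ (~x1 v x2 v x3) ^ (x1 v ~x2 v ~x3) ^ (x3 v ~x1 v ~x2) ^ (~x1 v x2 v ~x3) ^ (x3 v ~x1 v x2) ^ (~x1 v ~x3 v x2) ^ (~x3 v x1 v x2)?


Clause lengths: 3, 3, 3, 3, 3, 3, 3, 3.
Sum = 3 + 3 + 3 + 3 + 3 + 3 + 3 + 3 = 24.

24


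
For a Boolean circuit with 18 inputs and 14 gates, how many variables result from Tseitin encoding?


The Tseitin transformation introduces one auxiliary variable per gate.
Total variables = inputs + gates = 18 + 14 = 32.

32


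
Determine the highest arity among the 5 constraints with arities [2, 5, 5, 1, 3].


The arities are: 2, 5, 5, 1, 3.
Scan for the maximum value.
Maximum arity = 5.

5


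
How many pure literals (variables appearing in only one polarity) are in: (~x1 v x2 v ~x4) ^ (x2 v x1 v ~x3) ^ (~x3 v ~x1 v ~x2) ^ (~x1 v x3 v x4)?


A pure literal appears in only one polarity across all clauses.
No pure literals found.
Count = 0.

0


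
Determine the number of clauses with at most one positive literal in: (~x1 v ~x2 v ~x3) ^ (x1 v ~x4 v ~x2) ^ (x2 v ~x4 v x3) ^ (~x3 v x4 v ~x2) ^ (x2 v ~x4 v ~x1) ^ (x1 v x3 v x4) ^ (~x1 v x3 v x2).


A Horn clause has at most one positive literal.
Clause 1: 0 positive lit(s) -> Horn
Clause 2: 1 positive lit(s) -> Horn
Clause 3: 2 positive lit(s) -> not Horn
Clause 4: 1 positive lit(s) -> Horn
Clause 5: 1 positive lit(s) -> Horn
Clause 6: 3 positive lit(s) -> not Horn
Clause 7: 2 positive lit(s) -> not Horn
Total Horn clauses = 4.

4


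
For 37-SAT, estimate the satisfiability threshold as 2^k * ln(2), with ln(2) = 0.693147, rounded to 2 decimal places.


Using the asymptotic formula: threshold ~ 2^k * ln(2).
2^37 = 137438953472.
137438953472 * 0.693147 = 95265398282.26.

95265398282.26


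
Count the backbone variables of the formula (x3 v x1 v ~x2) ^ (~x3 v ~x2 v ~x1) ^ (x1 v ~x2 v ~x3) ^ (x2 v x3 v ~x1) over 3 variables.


Find all satisfying assignments: 4 model(s).
Check which variables have the same value in every model.
No variable is fixed across all models.
Backbone size = 0.

0


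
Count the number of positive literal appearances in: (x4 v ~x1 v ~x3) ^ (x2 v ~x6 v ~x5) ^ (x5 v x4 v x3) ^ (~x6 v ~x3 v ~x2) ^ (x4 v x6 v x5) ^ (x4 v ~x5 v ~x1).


Scan each clause for unnegated literals.
Clause 1: 1 positive; Clause 2: 1 positive; Clause 3: 3 positive; Clause 4: 0 positive; Clause 5: 3 positive; Clause 6: 1 positive.
Total positive literal occurrences = 9.

9


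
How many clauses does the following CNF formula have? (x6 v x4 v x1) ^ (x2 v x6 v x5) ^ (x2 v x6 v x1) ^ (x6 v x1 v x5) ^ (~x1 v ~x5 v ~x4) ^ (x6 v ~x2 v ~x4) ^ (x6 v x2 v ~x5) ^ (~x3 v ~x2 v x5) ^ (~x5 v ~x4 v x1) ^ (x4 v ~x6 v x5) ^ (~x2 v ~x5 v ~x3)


Each group enclosed in parentheses joined by ^ is one clause.
Counting the conjuncts: 11 clauses.

11


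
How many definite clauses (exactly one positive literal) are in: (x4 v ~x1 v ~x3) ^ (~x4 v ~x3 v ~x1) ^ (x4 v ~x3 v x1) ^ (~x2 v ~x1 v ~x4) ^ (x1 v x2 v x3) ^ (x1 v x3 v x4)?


A definite clause has exactly one positive literal.
Clause 1: 1 positive -> definite
Clause 2: 0 positive -> not definite
Clause 3: 2 positive -> not definite
Clause 4: 0 positive -> not definite
Clause 5: 3 positive -> not definite
Clause 6: 3 positive -> not definite
Definite clause count = 1.

1


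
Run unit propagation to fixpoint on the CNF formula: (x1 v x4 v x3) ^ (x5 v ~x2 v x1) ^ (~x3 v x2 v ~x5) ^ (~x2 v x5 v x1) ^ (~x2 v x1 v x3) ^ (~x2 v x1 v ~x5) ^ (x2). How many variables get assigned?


Unit propagation repeatedly assigns the literal in any unit clause, then simplifies.
Assignments in order: x2 = T.
No further unit clauses remain.
Total variables assigned = 1.

1


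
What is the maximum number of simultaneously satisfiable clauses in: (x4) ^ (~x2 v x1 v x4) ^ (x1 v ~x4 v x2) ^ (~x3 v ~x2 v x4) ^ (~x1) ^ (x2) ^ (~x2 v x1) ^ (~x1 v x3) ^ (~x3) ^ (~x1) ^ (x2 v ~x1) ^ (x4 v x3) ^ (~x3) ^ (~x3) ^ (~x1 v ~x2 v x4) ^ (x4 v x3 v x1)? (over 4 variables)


Enumerate all 16 truth assignments.
For each, count how many of the 16 clauses are satisfied.
The formula is not fully satisfiable, so the maximum is below 16.
Maximum simultaneously satisfiable clauses = 15.

15


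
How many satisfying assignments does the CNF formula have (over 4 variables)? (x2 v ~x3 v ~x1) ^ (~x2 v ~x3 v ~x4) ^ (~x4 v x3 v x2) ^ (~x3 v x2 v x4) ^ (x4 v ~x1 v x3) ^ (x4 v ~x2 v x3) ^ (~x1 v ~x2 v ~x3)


Enumerate all 16 truth assignments over 4 variables.
Test each against every clause.
Satisfying assignments found: 5.

5


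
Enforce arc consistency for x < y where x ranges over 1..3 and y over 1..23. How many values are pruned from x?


For the constraint x < y, x needs a supporting value in y's domain.
x can be at most 22 (one less than y's maximum).
Valid x values from domain: 3 out of 3.
Pruned = 3 - 3 = 0.

0


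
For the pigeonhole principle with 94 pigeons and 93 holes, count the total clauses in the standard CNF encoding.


The PHP encoding has two parts:
1) At-least-one-hole clauses: 94 (one per pigeon, each with 93 literals).
2) At-most-one-pigeon-per-hole clauses: 93 holes * C(94,2) = 93 * 4371 = 406503.
Total clauses = 94 + 406503 = 406597.

406597


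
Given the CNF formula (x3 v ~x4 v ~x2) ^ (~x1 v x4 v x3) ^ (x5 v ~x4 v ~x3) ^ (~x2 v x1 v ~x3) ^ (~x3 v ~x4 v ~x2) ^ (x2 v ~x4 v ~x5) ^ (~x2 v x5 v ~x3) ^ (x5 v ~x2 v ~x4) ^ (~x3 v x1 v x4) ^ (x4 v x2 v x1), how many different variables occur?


Identify each distinct variable in the formula.
Variables found: x1, x2, x3, x4, x5.
Total distinct variables = 5.

5


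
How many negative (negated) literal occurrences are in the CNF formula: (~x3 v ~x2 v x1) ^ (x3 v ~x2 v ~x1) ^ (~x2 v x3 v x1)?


Scan each clause for negated literals.
Clause 1: 2 negative; Clause 2: 2 negative; Clause 3: 1 negative.
Total negative literal occurrences = 5.

5


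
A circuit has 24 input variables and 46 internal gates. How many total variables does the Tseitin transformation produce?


The Tseitin transformation introduces one auxiliary variable per gate.
Total variables = inputs + gates = 24 + 46 = 70.

70


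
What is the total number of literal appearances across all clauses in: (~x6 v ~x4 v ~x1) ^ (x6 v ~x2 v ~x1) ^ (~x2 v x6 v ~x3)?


Clause lengths: 3, 3, 3.
Sum = 3 + 3 + 3 = 9.

9


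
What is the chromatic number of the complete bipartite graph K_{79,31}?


K_{79,31} is bipartite by definition: the two parts are independent sets, with every edge crossing between them.
Color all vertices in one part with color 1 and all vertices in the other part with color 2.
Since the graph has at least one edge, one color does not suffice.
Chromatic number = 2.

2


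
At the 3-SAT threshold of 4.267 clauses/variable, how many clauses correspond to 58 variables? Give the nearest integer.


The 3-SAT phase transition occurs at approximately 4.267 clauses per variable.
m = 4.267 * 58 = 247.486.
Rounded to nearest integer: 247.

247


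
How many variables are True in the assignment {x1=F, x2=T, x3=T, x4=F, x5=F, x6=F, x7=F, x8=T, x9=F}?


The weight is the number of variables assigned True.
True variables: x2, x3, x8.
Weight = 3.

3


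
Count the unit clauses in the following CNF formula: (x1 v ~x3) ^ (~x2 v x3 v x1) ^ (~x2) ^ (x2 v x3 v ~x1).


A unit clause contains exactly one literal.
Unit clauses found: (~x2).
Count = 1.

1


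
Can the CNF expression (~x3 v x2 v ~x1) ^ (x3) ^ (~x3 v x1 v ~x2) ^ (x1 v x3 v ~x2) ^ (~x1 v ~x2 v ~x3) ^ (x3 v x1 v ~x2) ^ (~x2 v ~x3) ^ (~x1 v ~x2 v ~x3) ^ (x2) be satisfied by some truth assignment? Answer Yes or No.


Check all 8 possible truth assignments.
Number of satisfying assignments found: 0.
The formula is unsatisfiable.

No


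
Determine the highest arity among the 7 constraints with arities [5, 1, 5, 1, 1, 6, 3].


The arities are: 5, 1, 5, 1, 1, 6, 3.
Scan for the maximum value.
Maximum arity = 6.

6


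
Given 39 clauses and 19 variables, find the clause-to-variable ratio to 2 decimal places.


Clause-to-variable ratio = clauses / variables.
39 / 19 = 2.05.

2.05


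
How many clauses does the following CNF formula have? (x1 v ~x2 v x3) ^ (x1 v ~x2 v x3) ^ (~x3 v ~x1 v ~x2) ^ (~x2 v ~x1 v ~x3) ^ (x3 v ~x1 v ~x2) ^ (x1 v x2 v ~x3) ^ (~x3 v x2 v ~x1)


Each group enclosed in parentheses joined by ^ is one clause.
Counting the conjuncts: 7 clauses.

7


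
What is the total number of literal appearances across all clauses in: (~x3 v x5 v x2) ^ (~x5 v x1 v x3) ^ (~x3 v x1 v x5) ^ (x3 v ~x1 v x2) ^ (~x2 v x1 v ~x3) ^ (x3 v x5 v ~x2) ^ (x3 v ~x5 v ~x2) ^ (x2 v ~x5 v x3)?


Clause lengths: 3, 3, 3, 3, 3, 3, 3, 3.
Sum = 3 + 3 + 3 + 3 + 3 + 3 + 3 + 3 = 24.

24


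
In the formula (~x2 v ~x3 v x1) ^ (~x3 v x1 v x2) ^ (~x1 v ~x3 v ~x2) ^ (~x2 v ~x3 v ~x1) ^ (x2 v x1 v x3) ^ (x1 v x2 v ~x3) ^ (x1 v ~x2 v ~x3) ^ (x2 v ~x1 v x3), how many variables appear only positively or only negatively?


A pure literal appears in only one polarity across all clauses.
No pure literals found.
Count = 0.

0


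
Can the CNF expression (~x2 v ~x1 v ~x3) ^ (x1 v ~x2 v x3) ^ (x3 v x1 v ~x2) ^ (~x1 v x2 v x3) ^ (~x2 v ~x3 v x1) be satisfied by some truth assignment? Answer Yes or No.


Check all 8 possible truth assignments.
Number of satisfying assignments found: 4.
The formula is satisfiable.

Yes


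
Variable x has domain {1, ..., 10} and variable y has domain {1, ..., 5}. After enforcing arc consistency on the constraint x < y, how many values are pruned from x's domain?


For the constraint x < y, x needs a supporting value in y's domain.
x can be at most 4 (one less than y's maximum).
Valid x values from domain: 4 out of 10.
Pruned = 10 - 4 = 6.

6


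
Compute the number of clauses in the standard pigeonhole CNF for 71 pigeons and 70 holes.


The PHP encoding has two parts:
1) At-least-one-hole clauses: 71 (one per pigeon, each with 70 literals).
2) At-most-one-pigeon-per-hole clauses: 70 holes * C(71,2) = 70 * 2485 = 173950.
Total clauses = 71 + 173950 = 174021.

174021


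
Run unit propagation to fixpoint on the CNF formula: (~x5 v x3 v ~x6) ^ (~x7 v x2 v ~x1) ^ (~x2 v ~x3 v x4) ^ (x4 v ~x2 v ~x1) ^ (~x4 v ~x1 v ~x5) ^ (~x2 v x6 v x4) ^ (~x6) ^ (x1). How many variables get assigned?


Unit propagation repeatedly assigns the literal in any unit clause, then simplifies.
Assignments in order: x6 = F, x1 = T.
No further unit clauses remain.
Total variables assigned = 2.

2


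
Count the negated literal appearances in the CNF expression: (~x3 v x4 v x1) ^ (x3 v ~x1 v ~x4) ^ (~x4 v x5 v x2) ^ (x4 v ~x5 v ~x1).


Scan each clause for negated literals.
Clause 1: 1 negative; Clause 2: 2 negative; Clause 3: 1 negative; Clause 4: 2 negative.
Total negative literal occurrences = 6.

6
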